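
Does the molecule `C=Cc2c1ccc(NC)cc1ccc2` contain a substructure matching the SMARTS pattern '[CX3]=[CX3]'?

Yes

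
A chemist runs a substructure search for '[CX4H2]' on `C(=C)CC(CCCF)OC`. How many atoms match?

4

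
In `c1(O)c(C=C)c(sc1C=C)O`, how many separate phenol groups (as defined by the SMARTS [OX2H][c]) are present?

[OX2H][c] is the SMARTS for a phenol: a hydroxyl oxygen attached to an aromatic carbon.
The molecule carries 2 separate instances of a hydroxyl group (-OH) meeting every constraint; each maps to a distinct set of atoms, giving 2 matches.

2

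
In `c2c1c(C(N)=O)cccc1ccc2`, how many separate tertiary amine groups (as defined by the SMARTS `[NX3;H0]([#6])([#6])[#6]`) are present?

[NX3;H0]([#6])([#6])[#6] is the SMARTS for a tertiary amine: a trivalent nitrogen with no H, bonded to three carbons.
The molecule has a primary amide (-C(=O)NH2), but the amide nitrogen has H2 and only one carbon neighbour; nothing else fits, so there are 0 matches.

0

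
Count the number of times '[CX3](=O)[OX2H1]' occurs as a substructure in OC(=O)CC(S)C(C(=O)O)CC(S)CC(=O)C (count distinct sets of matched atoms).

[CX3](=O)[OX2H1] is the SMARTS for a carboxylic acid: an sp2 carbon double-bonded to O and single-bonded to an -OH oxygen.
The molecule carries 2 separate instances of a carboxylic acid group (-C(=O)OH) meeting every constraint; each maps to a distinct set of atoms, giving 2 matches.

2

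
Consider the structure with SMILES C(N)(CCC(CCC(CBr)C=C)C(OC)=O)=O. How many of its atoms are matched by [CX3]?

Check the 17 heavy atoms by environment: 8× C (X4) → no; 4× C (X3) → match; 1× Br (X1) → no; 2× O (X1) → no; 1× N (X3) → no; 1× O (X2) → no.
That gives 4 matching atoms.

4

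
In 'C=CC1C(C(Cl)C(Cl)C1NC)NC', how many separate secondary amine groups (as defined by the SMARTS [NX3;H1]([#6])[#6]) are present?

2

[NX3;H1]([#6])[#6] is the SMARTS for a secondary amine: a trivalent nitrogen with one H, bonded to two carbons.
The molecule carries 2 separate instances of an N-methylamino group (-NHCH3) meeting every constraint; each maps to a distinct set of atoms, giving 2 matches.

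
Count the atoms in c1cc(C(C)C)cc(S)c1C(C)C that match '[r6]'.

The query [r6] means: r6 matches atoms in a six-membered ring.
Check the 13 heavy atoms by environment: 6× c (aromatic, in 6-ring) → match; 6× C (acyclic) → no; 1× S (acyclic) → no.
That gives 6 matching atoms.

6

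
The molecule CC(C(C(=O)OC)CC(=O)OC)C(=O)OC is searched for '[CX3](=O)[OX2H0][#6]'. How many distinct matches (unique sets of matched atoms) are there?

3

[CX3](=O)[OX2H0][#6] is the SMARTS for an ester: a carbonyl carbon bonded to an oxygen that is itself bonded to carbon (no H on that O).
The molecule carries 3 separate instances of a methyl-ester group (-C(=O)OCH3) meeting every constraint; each maps to a distinct set of atoms, giving 3 matches.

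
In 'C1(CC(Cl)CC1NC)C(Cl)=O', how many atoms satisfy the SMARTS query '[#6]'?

The query [#6] means: #6 matches any atom with atomic number 6 (carbon, aromatic or aliphatic).
Check the 11 heavy atoms by environment: 7× C → match; 2× Cl → no; 1× N → no; 1× O → no.
That gives 7 matching atoms.

7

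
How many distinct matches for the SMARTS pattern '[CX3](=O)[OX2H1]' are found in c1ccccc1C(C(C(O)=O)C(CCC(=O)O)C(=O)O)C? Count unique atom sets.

3

[CX3](=O)[OX2H1] is the SMARTS for a carboxylic acid: an sp2 carbon double-bonded to O and single-bonded to an -OH oxygen.
The molecule carries 3 separate instances of a carboxylic acid group (-C(=O)OH) meeting every constraint; each maps to a distinct set of atoms, giving 3 matches.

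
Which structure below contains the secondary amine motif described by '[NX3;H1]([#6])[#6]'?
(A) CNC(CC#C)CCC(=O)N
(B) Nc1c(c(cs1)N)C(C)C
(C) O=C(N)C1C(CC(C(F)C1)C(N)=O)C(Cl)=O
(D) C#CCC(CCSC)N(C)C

[NX3;H1]([#6])[#6] describes a trivalent nitrogen with one H, bonded to two carbons (a secondary amine).
(A) contains an N-methylamino group (-NHCH3), which satisfies every atom and bond constraint.
(B) has a primary amino group (-NH2) but the nitrogen has H2 and only one carbon neighbour.
(C) has a primary amide (-C(=O)NH2) but the -C(=O)NH2 nitrogen has H2, not H1.
(D) has a dimethylamino group (-N(CH3)2) but the nitrogen has H0, not H1.
So the answer is (A).

A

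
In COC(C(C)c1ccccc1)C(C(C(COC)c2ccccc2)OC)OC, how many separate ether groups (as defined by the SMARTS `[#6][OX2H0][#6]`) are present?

[#6][OX2H0][#6] is the SMARTS for an ether: an aliphatic oxygen bridging two carbons with no H on the oxygen.
The molecule carries 4 separate instances of a methoxy ether (-OCH3) meeting every constraint; each maps to a distinct set of atoms, giving 4 matches.

4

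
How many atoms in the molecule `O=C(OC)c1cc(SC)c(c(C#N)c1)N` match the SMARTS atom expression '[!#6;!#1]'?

5

The query [!#6;!#1] means: not carbon and not hydrogen — any heteroatom.
Check the 15 heavy atoms by environment: 6× c (aromatic) → no; 2× N → match; 1× S → match; 4× C → no; 2× O → match.
Summing the matching environments: 2 + 1 + 2 = 5 matching atoms.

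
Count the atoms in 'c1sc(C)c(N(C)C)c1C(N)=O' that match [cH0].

The query [cH0] means: aromatic carbon with no attached hydrogen (substituted or ring-fusion).
Check the 12 heavy atoms by environment: 1× s (aromatic, H0) → no; 1× c (aromatic, H1) → no; 3× c (aromatic, H0) → match; 1× N (H0) → no; 3× C (H3) → no; 1× C (H0) → no; 1× O (H0) → no; 1× N (H2) → no.
That gives 3 matching atoms.

3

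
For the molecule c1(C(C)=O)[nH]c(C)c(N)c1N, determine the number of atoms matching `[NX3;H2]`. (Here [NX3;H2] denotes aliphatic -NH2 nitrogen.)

The query [NX3;H2] means: aliphatic N with 3 total connections, two of them H — an -NH2 nitrogen (amine or amide).
Check the 11 heavy atoms by environment: 1× n (aromatic, H1, X3) → no; 4× c (aromatic, H0, X3) → no; 2× N (H2, X3) → match; 1× C (H0, X3) → no; 1× O (H0, X1) → no; 2× C (H3, X4) → no.
That gives 2 matching atoms.

2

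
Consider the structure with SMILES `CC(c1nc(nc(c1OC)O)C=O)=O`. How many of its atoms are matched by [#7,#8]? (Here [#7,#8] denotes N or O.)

6

Check the 14 heavy atoms by environment: 2× n (aromatic) → match; 4× c (aromatic) → no; 4× C → no; 4× O → match.
Summing the matching environments: 2 + 4 = 6 matching atoms.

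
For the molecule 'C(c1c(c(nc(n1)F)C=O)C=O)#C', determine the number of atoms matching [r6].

6

Check the 13 heavy atoms by environment: 2× n (aromatic, in 6-ring) → match; 4× c (aromatic, in 6-ring) → match; 4× C (acyclic) → no; 2× O (acyclic) → no; 1× F (acyclic) → no.
Summing the matching environments: 2 + 4 = 6 matching atoms.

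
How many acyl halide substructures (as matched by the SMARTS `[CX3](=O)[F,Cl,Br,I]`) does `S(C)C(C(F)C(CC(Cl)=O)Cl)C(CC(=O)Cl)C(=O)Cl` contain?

3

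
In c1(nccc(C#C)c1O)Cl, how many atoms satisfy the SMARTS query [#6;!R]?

2

The query [#6;!R] means: carbon not in any ring.
Check the 10 heavy atoms by environment: 1× n (aromatic, in 6-ring) → no; 5× c (aromatic, in 6-ring) → no; 2× C (acyclic) → match; 1× O (acyclic) → no; 1× Cl (acyclic) → no.
That gives 2 matching atoms.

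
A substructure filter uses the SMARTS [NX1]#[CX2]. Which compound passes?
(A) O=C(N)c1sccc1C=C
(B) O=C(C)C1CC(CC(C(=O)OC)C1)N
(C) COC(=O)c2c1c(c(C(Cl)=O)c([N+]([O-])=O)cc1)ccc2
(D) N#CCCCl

[NX1]#[CX2] describes a nitrogen triple-bonded to a two-connected carbon (a nitrile).
(A) has a primary amide (-C(=O)NH2) but the nitrogen is NX3, not NX1.
(B) has a primary amino group (-NH2) but the nitrogen is NX3 (three connections), not NX1 triple-bonded.
(C) has a nitro group (-[N+](=O)[O-]) but there is no C#N triple bond.
(D) contains a nitrile (-C#N), which satisfies every atom and bond constraint.
So the answer is (D).

D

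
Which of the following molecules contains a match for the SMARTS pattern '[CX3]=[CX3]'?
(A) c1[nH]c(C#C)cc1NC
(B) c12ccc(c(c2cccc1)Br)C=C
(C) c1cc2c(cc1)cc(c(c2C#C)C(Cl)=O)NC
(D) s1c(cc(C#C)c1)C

B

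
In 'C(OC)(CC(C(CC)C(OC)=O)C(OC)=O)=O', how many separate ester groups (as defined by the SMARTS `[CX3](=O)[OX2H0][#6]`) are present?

3

[CX3](=O)[OX2H0][#6] is the SMARTS for an ester: a carbonyl carbon bonded to an oxygen that is itself bonded to carbon (no H on that O).
The molecule carries 3 separate instances of a methyl-ester group (-C(=O)OCH3) meeting every constraint; each maps to a distinct set of atoms, giving 3 matches.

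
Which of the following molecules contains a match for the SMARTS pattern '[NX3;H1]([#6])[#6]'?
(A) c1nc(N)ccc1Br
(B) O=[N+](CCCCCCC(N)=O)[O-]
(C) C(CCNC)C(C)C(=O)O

[NX3;H1]([#6])[#6] describes a trivalent nitrogen with one H, bonded to two carbons (a secondary amine).
(A) has a primary amino group (-NH2) but the nitrogen has H2 and only one carbon neighbour.
(B) has a primary amide (-C(=O)NH2) but the -C(=O)NH2 nitrogen has H2, not H1.
(C) contains an N-methylamino group (-NHCH3), which satisfies every atom and bond constraint.
So the answer is (C).

C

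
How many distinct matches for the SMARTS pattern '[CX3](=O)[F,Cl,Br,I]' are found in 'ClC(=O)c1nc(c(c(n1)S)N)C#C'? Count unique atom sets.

1

[CX3](=O)[F,Cl,Br,I] is the SMARTS for an acyl halide: a carbonyl carbon bonded to a halogen.
Exactly one fragment in the molecule meets all constraints, giving 1 match.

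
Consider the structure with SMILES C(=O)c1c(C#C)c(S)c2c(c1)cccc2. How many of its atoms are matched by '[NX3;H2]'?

The query [NX3;H2] means: aliphatic N with 3 total connections, two of them H — an -NH2 nitrogen (amine or amide).
Check the 15 heavy atoms by environment: 5× c (aromatic, H0, X3) → no; 5× c (aromatic, H1, X3) → no; 1× C (H0, X2) → no; 1× C (H1, X2) → no; 1× C (H1, X3) → no; 1× O (H0, X1) → no; 1× S (H1, X2) → no.
No environment satisfies the query, so 0 matching atoms.

0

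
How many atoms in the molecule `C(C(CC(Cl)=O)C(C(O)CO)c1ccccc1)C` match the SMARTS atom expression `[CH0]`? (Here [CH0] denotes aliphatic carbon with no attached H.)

1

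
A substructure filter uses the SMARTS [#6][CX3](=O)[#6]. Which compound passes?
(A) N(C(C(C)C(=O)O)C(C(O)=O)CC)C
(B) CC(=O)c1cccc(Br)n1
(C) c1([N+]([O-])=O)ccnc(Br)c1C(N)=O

[#6][CX3](=O)[#6] describes a carbonyl carbon (no H) flanked by two carbons (a ketone).
(A) has a carboxylic acid group (-C(=O)OH) but one neighbour of the carbonyl carbon is O, not C.
(B) contains an acetyl/ketone group (-C(=O)CH3), which satisfies every atom and bond constraint.
(C) has a primary amide (-C(=O)NH2) but one neighbour of the carbonyl carbon is N, not C.
So the answer is (B).

B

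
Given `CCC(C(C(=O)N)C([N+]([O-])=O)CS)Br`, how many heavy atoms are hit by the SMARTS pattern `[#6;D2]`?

The query [#6;D2] means: any carbon bonded to exactly two heavy atoms.
Check the 14 heavy atoms by environment: 2× C (D2) → match; 4× C (D3) → no; 1× Br (D1) → no; 1× S (D1) → no; 1× N (charge +1, D3) → no; 1× O (charge -1, D1) → no; 2× O (D1) → no; 1× C (D1) → no; 1× N (D1) → no.
That gives 2 matching atoms.

2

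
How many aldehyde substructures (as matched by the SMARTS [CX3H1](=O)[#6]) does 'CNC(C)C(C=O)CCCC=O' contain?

[CX3H1](=O)[#6] is the SMARTS for an aldehyde: an sp2 carbon with one H, double-bonded to O and single-bonded to carbon.
The molecule carries 2 separate instances of an aldehyde (-CHO) meeting every constraint; each maps to a distinct set of atoms, giving 2 matches.

2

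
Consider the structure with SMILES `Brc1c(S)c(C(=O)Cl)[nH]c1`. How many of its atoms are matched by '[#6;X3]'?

5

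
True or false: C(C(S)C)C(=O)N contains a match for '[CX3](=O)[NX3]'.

True

The pattern [CX3](=O)[NX3] describes a carbonyl carbon bonded to a trivalent nitrogen — an amide.
The molecule carries a primary amide (-C(=O)NH2), whose atoms satisfy every constraint of the query, so the pattern matches.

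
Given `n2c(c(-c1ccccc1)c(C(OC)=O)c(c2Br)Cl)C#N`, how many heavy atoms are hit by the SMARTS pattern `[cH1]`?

The query [cH1] means: aromatic carbon bearing exactly one hydrogen.
Check the 20 heavy atoms by environment: 1× n (aromatic, H0) → no; 6× c (aromatic, H0) → no; 2× C (H0) → no; 1× N (H0) → no; 2× O (H0) → no; 1× C (H3) → no; 1× Cl (H0) → no; 5× c (aromatic, H1) → match; 1× Br (H0) → no.
That gives 5 matching atoms.

5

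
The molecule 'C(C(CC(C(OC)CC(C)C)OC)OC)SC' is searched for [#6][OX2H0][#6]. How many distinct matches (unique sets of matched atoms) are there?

3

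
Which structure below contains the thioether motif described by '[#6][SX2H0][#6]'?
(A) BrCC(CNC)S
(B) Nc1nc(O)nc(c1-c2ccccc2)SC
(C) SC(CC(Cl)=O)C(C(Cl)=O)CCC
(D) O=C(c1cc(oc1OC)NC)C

B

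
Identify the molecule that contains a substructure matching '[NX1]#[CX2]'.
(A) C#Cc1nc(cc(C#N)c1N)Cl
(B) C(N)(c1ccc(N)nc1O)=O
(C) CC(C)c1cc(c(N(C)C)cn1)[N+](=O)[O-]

[NX1]#[CX2] describes a nitrogen triple-bonded to a two-connected carbon (a nitrile).
(A) contains a nitrile (-C#N), which satisfies every atom and bond constraint.
(B) has a primary amino group (-NH2) but the nitrogen is NX3 (three connections), not NX1 triple-bonded.
(C) has a nitro group (-[N+](=O)[O-]) but there is no C#N triple bond.
So the answer is (A).

A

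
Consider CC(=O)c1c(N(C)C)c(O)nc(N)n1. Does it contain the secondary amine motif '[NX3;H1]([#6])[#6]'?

No

The pattern [NX3;H1]([#6])[#6] describes a trivalent nitrogen with one H, bonded to two carbons — a secondary amine.
The closest candidate here is a dimethylamino group (-N(CH3)2), but the nitrogen has H0, not H1. No other fragment satisfies the full query, so there is no match.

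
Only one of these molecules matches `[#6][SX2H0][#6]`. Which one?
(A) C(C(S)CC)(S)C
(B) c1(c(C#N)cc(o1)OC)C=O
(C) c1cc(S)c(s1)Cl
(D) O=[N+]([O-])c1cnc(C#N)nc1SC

D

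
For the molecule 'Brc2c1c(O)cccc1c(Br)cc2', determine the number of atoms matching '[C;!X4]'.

0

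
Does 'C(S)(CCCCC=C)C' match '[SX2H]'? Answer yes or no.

The pattern [SX2H] describes an aliphatic sulfur with two connections, one being H — a thiol.
The molecule carries a thiol (-SH), whose atoms satisfy every constraint of the query, so the pattern matches.

Yes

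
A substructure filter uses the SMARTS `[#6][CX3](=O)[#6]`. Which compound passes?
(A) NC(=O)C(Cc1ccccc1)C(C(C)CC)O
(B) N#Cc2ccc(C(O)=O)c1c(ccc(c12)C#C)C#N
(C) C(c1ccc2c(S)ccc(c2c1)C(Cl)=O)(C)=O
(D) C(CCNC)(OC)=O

C

[#6][CX3](=O)[#6] describes a carbonyl carbon (no H) flanked by two carbons (a ketone).
(A) has a primary amide (-C(=O)NH2) but one neighbour of the carbonyl carbon is N, not C.
(B) has a carboxylic acid group (-C(=O)OH) but one neighbour of the carbonyl carbon is O, not C.
(C) contains an acetyl/ketone group (-C(=O)CH3), which satisfies every atom and bond constraint.
(D) has a methyl-ester group (-C(=O)OCH3) but one neighbour of the carbonyl carbon is O, not C.
So the answer is (C).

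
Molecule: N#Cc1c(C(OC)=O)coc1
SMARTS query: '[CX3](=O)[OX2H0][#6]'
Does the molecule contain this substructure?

The pattern [CX3](=O)[OX2H0][#6] describes a carbonyl carbon bonded to an oxygen that is itself bonded to carbon (no H on that O) — an ester.
The molecule carries a methyl-ester group (-C(=O)OCH3), whose atoms satisfy every constraint of the query, so the pattern matches.

Yes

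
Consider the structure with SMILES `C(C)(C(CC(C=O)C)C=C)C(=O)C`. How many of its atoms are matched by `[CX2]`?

The query [CX2] means: C with X2: aliphatic carbon with exactly 2 total connections.
Check the 13 heavy atoms by environment: 7× C (X4) → no; 4× C (X3) → no; 2× O (X1) → no.
No environment satisfies the query, so 0 matching atoms.

0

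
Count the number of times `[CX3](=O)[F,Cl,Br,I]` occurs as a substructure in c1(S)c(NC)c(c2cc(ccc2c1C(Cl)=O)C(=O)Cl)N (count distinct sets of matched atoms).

2

[CX3](=O)[F,Cl,Br,I] is the SMARTS for an acyl halide: a carbonyl carbon bonded to a halogen.
The molecule carries 2 separate instances of an acyl chloride (-C(=O)Cl) meeting every constraint; each maps to a distinct set of atoms, giving 2 matches.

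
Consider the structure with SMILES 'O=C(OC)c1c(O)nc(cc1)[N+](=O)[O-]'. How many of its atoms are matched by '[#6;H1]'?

2

Check the 14 heavy atoms by environment: 1× n (aromatic, H0) → no; 3× c (aromatic, H0) → no; 2× c (aromatic, H1) → match; 1× N (charge +1, H0) → no; 1× O (charge -1, H0) → no; 3× O (H0) → no; 1× O (H1) → no; 1× C (H0) → no; 1× C (H3) → no.
That gives 2 matching atoms.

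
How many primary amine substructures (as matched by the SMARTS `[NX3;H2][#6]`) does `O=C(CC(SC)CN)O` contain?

[NX3;H2][#6] is the SMARTS for a primary amine: a trivalent nitrogen with two H attached to carbon.
Exactly one fragment in the molecule meets all constraints, giving 1 match.

1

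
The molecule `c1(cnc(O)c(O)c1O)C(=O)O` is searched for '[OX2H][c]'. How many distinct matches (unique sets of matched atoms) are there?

3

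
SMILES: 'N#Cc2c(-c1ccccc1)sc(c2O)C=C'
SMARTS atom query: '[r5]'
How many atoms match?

5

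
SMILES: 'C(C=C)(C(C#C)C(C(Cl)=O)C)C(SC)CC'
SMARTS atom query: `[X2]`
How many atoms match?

The query [X2] means: any atom with exactly two total connections (bonds + H).
Check the 16 heavy atoms by environment: 8× C (X4) → no; 3× C (X3) → no; 1× S (X2) → match; 2× C (X2) → match; 1× O (X1) → no; 1× Cl (X1) → no.
Summing the matching environments: 1 + 2 = 3 matching atoms.

3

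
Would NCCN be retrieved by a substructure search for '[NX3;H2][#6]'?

Yes

The pattern [NX3;H2][#6] describes a trivalent nitrogen with two H attached to carbon — a primary amine.
The molecule carries a primary amino group (-NH2), whose atoms satisfy every constraint of the query, so the pattern matches.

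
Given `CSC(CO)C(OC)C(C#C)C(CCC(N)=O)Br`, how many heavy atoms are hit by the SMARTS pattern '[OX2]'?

2

The query [OX2] means: aliphatic oxygen with two total connections — ether, hydroxyl, or ester single-bond O.
Check the 18 heavy atoms by environment: 9× C (X4) → no; 2× O (X2) → match; 2× C (X2) → no; 1× Br (X1) → no; 1× S (X2) → no; 1× C (X3) → no; 1× O (X1) → no; 1× N (X3) → no.
That gives 2 matching atoms.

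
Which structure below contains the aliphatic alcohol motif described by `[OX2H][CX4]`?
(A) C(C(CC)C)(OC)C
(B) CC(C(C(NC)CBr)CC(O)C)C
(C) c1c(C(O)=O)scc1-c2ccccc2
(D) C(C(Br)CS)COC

B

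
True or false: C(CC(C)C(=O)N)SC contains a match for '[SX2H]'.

The pattern [SX2H] describes an aliphatic sulfur with two connections, one being H — a thiol.
The closest candidate here is a methylthio ether (-SCH3), but the sulfur has H0 (bonded to two carbons), not H1. No other fragment satisfies the full query, so there is no match.

False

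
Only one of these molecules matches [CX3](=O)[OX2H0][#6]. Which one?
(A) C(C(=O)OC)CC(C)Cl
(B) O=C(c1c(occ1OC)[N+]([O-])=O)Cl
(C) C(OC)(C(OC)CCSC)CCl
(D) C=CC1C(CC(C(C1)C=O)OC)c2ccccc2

[CX3](=O)[OX2H0][#6] describes a carbonyl carbon bonded to an oxygen that is itself bonded to carbon (no H on that O) (an ester).
(A) contains a methyl-ester group (-C(=O)OCH3), which satisfies every atom and bond constraint.
(B) has a methoxy ether (-OCH3) but the ether oxygen is not adjacent to a C=O carbon.
(C) has a methoxy ether (-OCH3) but the ether oxygen is not adjacent to a C=O carbon.
(D) has a methoxy ether (-OCH3) but the ether oxygen is not adjacent to a C=O carbon.
So the answer is (A).

A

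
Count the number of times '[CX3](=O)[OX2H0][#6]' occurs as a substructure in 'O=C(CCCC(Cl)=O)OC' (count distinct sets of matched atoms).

[CX3](=O)[OX2H0][#6] is the SMARTS for an ester: a carbonyl carbon bonded to an oxygen that is itself bonded to carbon (no H on that O).
Exactly one fragment in the molecule meets all constraints, giving 1 match.

1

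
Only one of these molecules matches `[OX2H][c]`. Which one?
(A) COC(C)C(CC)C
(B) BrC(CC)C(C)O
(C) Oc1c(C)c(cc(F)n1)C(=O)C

C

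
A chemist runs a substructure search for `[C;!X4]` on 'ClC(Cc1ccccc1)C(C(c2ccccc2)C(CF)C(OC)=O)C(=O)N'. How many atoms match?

2

The query [C;!X4] means: aliphatic carbon that does not have four total connections.
Check the 27 heavy atoms by environment: 7× C (X4) → no; 12× c (aromatic, X3) → no; 2× C (X3) → match; 2× O (X1) → no; 1× N (X3) → no; 1× Cl (X1) → no; 1× O (X2) → no; 1× F (X1) → no.
That gives 2 matching atoms.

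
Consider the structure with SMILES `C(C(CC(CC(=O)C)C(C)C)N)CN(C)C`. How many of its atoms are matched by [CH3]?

The query [CH3] means: aliphatic carbon with exactly three hydrogens.
Check the 16 heavy atoms by environment: 4× C (H2) → no; 3× C (H1) → no; 5× C (H3) → match; 1× N (H0) → no; 1× N (H2) → no; 1× C (H0) → no; 1× O (H0) → no.
That gives 5 matching atoms.

5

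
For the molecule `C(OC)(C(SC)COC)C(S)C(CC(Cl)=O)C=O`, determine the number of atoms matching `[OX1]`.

2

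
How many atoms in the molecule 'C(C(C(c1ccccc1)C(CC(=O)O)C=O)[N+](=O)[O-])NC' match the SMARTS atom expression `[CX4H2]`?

2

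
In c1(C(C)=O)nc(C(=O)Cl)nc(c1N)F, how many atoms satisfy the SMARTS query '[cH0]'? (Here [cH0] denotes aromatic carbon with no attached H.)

The query [cH0] means: aromatic carbon with no attached hydrogen (substituted or ring-fusion).
Check the 14 heavy atoms by environment: 2× n (aromatic, H0) → no; 4× c (aromatic, H0) → match; 2× C (H0) → no; 2× O (H0) → no; 1× Cl (H0) → no; 1× N (H2) → no; 1× F (H0) → no; 1× C (H3) → no.
That gives 4 matching atoms.

4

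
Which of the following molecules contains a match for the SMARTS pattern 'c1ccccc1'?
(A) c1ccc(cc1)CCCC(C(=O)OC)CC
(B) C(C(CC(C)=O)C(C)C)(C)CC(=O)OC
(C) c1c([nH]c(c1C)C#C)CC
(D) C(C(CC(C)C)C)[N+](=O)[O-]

c1ccccc1 describes six aromatic carbons in a ring (a benzene ring).
(A) contains a phenyl ring, which satisfies every atom and bond constraint.
(B) has a methyl group (-CH3) but no six-membered all-carbon aromatic ring is present.
(C) has a methyl group (-CH3) but no six-membered all-carbon aromatic ring is present.
(D) has a methyl group (-CH3) but no six-membered all-carbon aromatic ring is present.
So the answer is (A).

A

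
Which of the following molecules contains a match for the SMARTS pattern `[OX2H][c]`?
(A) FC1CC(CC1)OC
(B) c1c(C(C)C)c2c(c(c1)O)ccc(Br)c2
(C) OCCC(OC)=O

[OX2H][c] describes a hydroxyl oxygen attached to an aromatic carbon (a phenol).
(A) has a methoxy ether (-OCH3) but the oxygen has H0, not H1.
(B) contains a hydroxyl group (-OH), which satisfies every atom and bond constraint.
(C) has a hydroxyl group (-OH) but the -OH is on an aliphatic carbon, not an aromatic c.
So the answer is (B).

B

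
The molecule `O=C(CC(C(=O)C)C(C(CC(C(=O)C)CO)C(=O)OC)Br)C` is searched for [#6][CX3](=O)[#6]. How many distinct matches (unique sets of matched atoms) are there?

3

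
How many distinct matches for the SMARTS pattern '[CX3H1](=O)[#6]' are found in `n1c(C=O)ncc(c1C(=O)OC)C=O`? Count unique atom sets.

2

[CX3H1](=O)[#6] is the SMARTS for an aldehyde: an sp2 carbon with one H, double-bonded to O and single-bonded to carbon.
The molecule carries 2 separate instances of an aldehyde (-CHO) meeting every constraint; each maps to a distinct set of atoms, giving 2 matches.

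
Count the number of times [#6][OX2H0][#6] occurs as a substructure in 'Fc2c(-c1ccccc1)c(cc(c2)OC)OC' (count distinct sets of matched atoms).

2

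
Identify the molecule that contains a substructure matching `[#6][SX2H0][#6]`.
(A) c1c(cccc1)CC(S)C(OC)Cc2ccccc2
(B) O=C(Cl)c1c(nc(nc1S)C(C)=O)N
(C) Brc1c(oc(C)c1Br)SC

[#6][SX2H0][#6] describes an aliphatic sulfur bridging two carbons with no H on the sulfur (a thioether).
(A) has a thiol (-SH) but the sulfur has H1, not H0 bridging two carbons.
(B) has a thiol (-SH) but the sulfur has H1, not H0 bridging two carbons.
(C) contains a methylthio ether (-SCH3), which satisfies every atom and bond constraint.
So the answer is (C).

C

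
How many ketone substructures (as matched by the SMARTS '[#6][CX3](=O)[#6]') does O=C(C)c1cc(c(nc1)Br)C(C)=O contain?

[#6][CX3](=O)[#6] is the SMARTS for a ketone: a carbonyl carbon (no H) flanked by two carbons.
The molecule carries 2 separate instances of an acetyl/ketone group (-C(=O)CH3) meeting every constraint; each maps to a distinct set of atoms, giving 2 matches.

2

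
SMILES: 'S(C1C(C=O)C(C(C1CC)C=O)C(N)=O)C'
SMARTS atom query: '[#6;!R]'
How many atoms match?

6

The query [#6;!R] means: carbon not in any ring.
Check the 16 heavy atoms by environment: 5× C (in 5-ring) → no; 1× S (acyclic) → no; 6× C (acyclic) → match; 3× O (acyclic) → no; 1× N (acyclic) → no.
That gives 6 matching atoms.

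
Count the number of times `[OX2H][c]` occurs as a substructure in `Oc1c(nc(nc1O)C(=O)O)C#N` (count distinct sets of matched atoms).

2

[OX2H][c] is the SMARTS for a phenol: a hydroxyl oxygen attached to an aromatic carbon.
The molecule carries 2 separate instances of a hydroxyl group (-OH) meeting every constraint; each maps to a distinct set of atoms, giving 2 matches.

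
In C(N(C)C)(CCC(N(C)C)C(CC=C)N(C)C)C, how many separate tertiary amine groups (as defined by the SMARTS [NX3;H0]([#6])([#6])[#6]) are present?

3

[NX3;H0]([#6])([#6])[#6] is the SMARTS for a tertiary amine: a trivalent nitrogen with no H, bonded to three carbons.
The molecule carries 3 separate instances of a dimethylamino group (-N(CH3)2) meeting every constraint; each maps to a distinct set of atoms, giving 3 matches.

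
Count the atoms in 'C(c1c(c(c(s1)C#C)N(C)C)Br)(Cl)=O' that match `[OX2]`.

The query [OX2] means: aliphatic oxygen with two total connections — ether, hydroxyl, or ester single-bond O.
Check the 14 heavy atoms by environment: 1× s (aromatic, X2) → no; 4× c (aromatic, X3) → no; 1× Br (X1) → no; 1× N (X3) → no; 2× C (X4) → no; 1× C (X3) → no; 1× O (X1) → no; 1× Cl (X1) → no; 2× C (X2) → no.
No environment satisfies the query, so 0 matching atoms.

0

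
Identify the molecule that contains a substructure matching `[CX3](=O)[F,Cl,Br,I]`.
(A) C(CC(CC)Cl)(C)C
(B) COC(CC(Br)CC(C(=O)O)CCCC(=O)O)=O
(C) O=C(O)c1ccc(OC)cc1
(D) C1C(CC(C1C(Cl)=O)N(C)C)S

D

[CX3](=O)[F,Cl,Br,I] describes a carbonyl carbon bonded to a halogen (an acyl halide).
(A) has a chloro substituent but the Cl is not on a carbonyl carbon.
(B) has a carboxylic acid group (-C(=O)OH) but the carbonyl is bonded to -OH, not to a halogen.
(C) has a carboxylic acid group (-C(=O)OH) but the carbonyl is bonded to -OH, not to a halogen.
(D) contains an acyl chloride (-C(=O)Cl), which satisfies every atom and bond constraint.
So the answer is (D).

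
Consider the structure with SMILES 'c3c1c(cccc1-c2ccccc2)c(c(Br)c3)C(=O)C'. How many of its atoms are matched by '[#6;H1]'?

10

The query [#6;H1] means: any carbon bearing exactly one hydrogen.
Check the 20 heavy atoms by environment: 6× c (aromatic, H0) → no; 10× c (aromatic, H1) → match; 1× Br (H0) → no; 1× C (H0) → no; 1× O (H0) → no; 1× C (H3) → no.
That gives 10 matching atoms.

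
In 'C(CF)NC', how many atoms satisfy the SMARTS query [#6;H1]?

0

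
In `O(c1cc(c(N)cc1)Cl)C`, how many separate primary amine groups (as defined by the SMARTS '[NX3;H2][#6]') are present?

1

[NX3;H2][#6] is the SMARTS for a primary amine: a trivalent nitrogen with two H attached to carbon.
Exactly one fragment in the molecule meets all constraints, giving 1 match.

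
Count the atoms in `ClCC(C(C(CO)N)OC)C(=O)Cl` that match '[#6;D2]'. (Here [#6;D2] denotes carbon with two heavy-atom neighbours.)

2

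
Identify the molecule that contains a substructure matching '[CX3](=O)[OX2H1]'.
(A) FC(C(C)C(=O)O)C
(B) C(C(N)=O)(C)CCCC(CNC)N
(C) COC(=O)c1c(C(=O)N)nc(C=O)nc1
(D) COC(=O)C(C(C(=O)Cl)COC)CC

[CX3](=O)[OX2H1] describes an sp2 carbon double-bonded to O and single-bonded to an -OH oxygen (a carboxylic acid).
(A) contains a carboxylic acid group (-C(=O)OH), which satisfies every atom and bond constraint.
(B) has a primary amide (-C(=O)NH2) but the carbonyl is bonded to N, not to an -OH oxygen.
(C) has an aldehyde (-CHO) but there is no singly-bonded oxygen on the carbonyl carbon.
(D) has a methyl-ester group (-C(=O)OCH3) but the singly-bonded O has no H (OX2H0, not OX2H1).
So the answer is (A).

A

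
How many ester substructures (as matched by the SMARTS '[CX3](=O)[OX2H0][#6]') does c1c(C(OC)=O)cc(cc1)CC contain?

1

[CX3](=O)[OX2H0][#6] is the SMARTS for an ester: a carbonyl carbon bonded to an oxygen that is itself bonded to carbon (no H on that O).
Exactly one fragment in the molecule meets all constraints, giving 1 match.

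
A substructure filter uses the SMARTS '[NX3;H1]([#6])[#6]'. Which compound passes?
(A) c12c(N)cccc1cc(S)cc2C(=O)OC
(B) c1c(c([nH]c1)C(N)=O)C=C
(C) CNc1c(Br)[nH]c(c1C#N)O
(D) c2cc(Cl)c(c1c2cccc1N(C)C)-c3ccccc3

C

[NX3;H1]([#6])[#6] describes a trivalent nitrogen with one H, bonded to two carbons (a secondary amine).
(A) has a primary amino group (-NH2) but the nitrogen has H2 and only one carbon neighbour.
(B) has a primary amide (-C(=O)NH2) but the -C(=O)NH2 nitrogen has H2, not H1.
(C) contains an N-methylamino group (-NHCH3), which satisfies every atom and bond constraint.
(D) has a dimethylamino group (-N(CH3)2) but the nitrogen has H0, not H1.
So the answer is (C).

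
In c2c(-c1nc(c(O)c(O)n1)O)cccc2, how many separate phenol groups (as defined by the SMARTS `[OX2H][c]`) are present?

3

[OX2H][c] is the SMARTS for a phenol: a hydroxyl oxygen attached to an aromatic carbon.
The molecule carries 3 separate instances of a hydroxyl group (-OH) meeting every constraint; each maps to a distinct set of atoms, giving 3 matches.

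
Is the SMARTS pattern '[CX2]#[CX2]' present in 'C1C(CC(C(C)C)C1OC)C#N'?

No

The pattern [CX2]#[CX2] describes a carbon-carbon triple bond — an alkyne.
The closest candidate here is a nitrile (-C#N), but the triple bond is C#N, not C#C. No other fragment satisfies the full query, so there is no match.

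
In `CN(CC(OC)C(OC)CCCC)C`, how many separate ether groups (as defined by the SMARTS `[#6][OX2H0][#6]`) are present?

2

[#6][OX2H0][#6] is the SMARTS for an ether: an aliphatic oxygen bridging two carbons with no H on the oxygen.
The molecule carries 2 separate instances of a methoxy ether (-OCH3) meeting every constraint; each maps to a distinct set of atoms, giving 2 matches.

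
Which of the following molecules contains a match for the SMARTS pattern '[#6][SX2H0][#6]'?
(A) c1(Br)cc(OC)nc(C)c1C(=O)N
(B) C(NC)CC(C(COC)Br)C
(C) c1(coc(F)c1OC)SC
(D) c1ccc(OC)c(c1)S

C

[#6][SX2H0][#6] describes an aliphatic sulfur bridging two carbons with no H on the sulfur (a thioether).
(A) has a methoxy ether (-OCH3) but the bridging atom is O, not S.
(B) has a methoxy ether (-OCH3) but the bridging atom is O, not S.
(C) contains a methylthio ether (-SCH3), which satisfies every atom and bond constraint.
(D) has a thiol (-SH) but the sulfur has H1, not H0 bridging two carbons.
So the answer is (C).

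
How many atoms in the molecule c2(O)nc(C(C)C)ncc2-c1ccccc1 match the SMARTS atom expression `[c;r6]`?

10

The query [c;r6] means: aromatic carbon that belongs to a six-membered ring.
Check the 16 heavy atoms by environment: 2× n (aromatic, in 6-ring) → no; 10× c (aromatic, in 6-ring) → match; 3× C (acyclic) → no; 1× O (acyclic) → no.
That gives 10 matching atoms.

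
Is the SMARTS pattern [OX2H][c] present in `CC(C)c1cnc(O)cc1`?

Yes

The pattern [OX2H][c] describes a hydroxyl oxygen attached to an aromatic carbon — a phenol.
The molecule carries a hydroxyl group (-OH), whose atoms satisfy every constraint of the query, so the pattern matches.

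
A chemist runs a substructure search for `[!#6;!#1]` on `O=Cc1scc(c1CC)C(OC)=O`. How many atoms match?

The query [!#6;!#1] means: not carbon and not hydrogen — any heteroatom.
Check the 13 heavy atoms by environment: 1× s (aromatic) → match; 4× c (aromatic) → no; 5× C → no; 3× O → match.
Summing the matching environments: 1 + 3 = 4 matching atoms.

4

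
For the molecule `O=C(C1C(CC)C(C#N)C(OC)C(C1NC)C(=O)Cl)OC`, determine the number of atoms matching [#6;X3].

The query [#6;X3] means: any carbon (aromatic or not) with three total connections.
Check the 21 heavy atoms by environment: 11× C (X4) → no; 2× C (X3) → match; 2× O (X1) → no; 1× Cl (X1) → no; 1× N (X3) → no; 2× O (X2) → no; 1× C (X2) → no; 1× N (X1) → no.
That gives 2 matching atoms.

2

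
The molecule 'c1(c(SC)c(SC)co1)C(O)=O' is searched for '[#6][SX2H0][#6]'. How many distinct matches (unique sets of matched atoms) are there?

2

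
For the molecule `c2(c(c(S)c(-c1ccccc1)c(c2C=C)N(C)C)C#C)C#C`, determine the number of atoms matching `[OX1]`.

Check the 22 heavy atoms by environment: 12× c (aromatic, X3) → no; 1× S (X2) → no; 2× C (X3) → no; 4× C (X2) → no; 1× N (X3) → no; 2× C (X4) → no.
No environment satisfies the query, so 0 matching atoms.

0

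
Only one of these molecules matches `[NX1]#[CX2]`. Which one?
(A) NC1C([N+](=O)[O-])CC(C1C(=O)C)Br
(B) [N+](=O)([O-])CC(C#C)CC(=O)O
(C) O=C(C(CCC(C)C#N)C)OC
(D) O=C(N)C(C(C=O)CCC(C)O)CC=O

C

[NX1]#[CX2] describes a nitrogen triple-bonded to a two-connected carbon (a nitrile).
(A) has a nitro group (-[N+](=O)[O-]) but there is no C#N triple bond.
(B) has a nitro group (-[N+](=O)[O-]) but there is no C#N triple bond.
(C) contains a nitrile (-C#N), which satisfies every atom and bond constraint.
(D) has a primary amide (-C(=O)NH2) but the nitrogen is NX3, not NX1.
So the answer is (C).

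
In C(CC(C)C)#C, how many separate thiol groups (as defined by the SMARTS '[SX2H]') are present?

[SX2H] is the SMARTS for a thiol: an aliphatic sulfur with two connections, one being H.
No fragment in the molecule satisfies every constraint, giving 0 matches.

0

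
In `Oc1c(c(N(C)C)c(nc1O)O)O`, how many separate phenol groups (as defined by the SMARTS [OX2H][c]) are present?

4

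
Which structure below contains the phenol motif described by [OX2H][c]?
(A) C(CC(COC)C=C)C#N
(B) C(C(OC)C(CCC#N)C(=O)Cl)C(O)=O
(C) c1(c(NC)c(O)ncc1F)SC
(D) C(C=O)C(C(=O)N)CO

[OX2H][c] describes a hydroxyl oxygen attached to an aromatic carbon (a phenol).
(A) has a methoxy ether (-OCH3) but the oxygen has H0, not H1.
(B) has a methoxy ether (-OCH3) but the oxygen has H0, not H1.
(C) contains a hydroxyl group (-OH), which satisfies every atom and bond constraint.
(D) has a hydroxyl group (-OH) but the -OH is on an aliphatic carbon, not an aromatic c.
So the answer is (C).

C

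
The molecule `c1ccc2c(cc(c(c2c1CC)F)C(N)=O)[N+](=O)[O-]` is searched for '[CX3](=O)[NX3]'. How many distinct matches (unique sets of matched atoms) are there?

1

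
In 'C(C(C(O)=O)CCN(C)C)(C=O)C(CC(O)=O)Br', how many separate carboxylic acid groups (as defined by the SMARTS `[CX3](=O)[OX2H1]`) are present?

2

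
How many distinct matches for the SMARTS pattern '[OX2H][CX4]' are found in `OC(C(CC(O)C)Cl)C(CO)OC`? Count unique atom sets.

[OX2H][CX4] is the SMARTS for an aliphatic alcohol: a hydroxyl oxygen bound to an sp3 (X4) carbon.
The molecule carries 3 separate instances of a hydroxyl group (-OH) meeting every constraint; each maps to a distinct set of atoms, giving 3 matches.

3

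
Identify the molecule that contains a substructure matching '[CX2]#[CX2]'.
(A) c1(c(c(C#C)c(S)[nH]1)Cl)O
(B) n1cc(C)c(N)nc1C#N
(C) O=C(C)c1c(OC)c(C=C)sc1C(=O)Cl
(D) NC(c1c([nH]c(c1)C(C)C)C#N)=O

A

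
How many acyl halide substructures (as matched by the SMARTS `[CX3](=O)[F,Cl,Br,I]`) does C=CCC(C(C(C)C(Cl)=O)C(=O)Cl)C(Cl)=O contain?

3

[CX3](=O)[F,Cl,Br,I] is the SMARTS for an acyl halide: a carbonyl carbon bonded to a halogen.
The molecule carries 3 separate instances of an acyl chloride (-C(=O)Cl) meeting every constraint; each maps to a distinct set of atoms, giving 3 matches.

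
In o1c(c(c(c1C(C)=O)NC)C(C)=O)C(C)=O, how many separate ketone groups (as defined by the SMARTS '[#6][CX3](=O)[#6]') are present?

3

[#6][CX3](=O)[#6] is the SMARTS for a ketone: a carbonyl carbon (no H) flanked by two carbons.
The molecule carries 3 separate instances of an acetyl/ketone group (-C(=O)CH3) meeting every constraint; each maps to a distinct set of atoms, giving 3 matches.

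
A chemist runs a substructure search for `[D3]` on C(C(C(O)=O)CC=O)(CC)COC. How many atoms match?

3

The query [D3] means: atom with exactly three heavy-atom neighbours.
Check the 13 heavy atoms by environment: 4× C (D2) → no; 3× C (D3) → match; 3× O (D1) → no; 2× C (D1) → no; 1× O (D2) → no.
That gives 3 matching atoms.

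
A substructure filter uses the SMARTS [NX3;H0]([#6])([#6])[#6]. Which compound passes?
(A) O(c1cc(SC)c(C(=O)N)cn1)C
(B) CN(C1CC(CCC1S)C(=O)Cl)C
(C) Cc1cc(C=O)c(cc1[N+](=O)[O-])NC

B

[NX3;H0]([#6])([#6])[#6] describes a trivalent nitrogen with no H, bonded to three carbons (a tertiary amine).
(A) has a primary amide (-C(=O)NH2) but the amide nitrogen has H2 and only one carbon neighbour.
(B) contains a dimethylamino group (-N(CH3)2), which satisfies every atom and bond constraint.
(C) has an N-methylamino group (-NHCH3) but the nitrogen still has one H (H1), not H0.
So the answer is (B).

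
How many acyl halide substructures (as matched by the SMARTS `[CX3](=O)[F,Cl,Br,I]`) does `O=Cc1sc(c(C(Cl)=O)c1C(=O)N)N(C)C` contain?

1

[CX3](=O)[F,Cl,Br,I] is the SMARTS for an acyl halide: a carbonyl carbon bonded to a halogen.
Exactly one fragment in the molecule meets all constraints, giving 1 match.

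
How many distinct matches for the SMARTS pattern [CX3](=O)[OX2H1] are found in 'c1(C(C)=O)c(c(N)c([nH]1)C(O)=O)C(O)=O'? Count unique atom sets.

2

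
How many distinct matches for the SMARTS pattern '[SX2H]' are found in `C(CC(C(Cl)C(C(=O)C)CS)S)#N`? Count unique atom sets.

2

[SX2H] is the SMARTS for a thiol: an aliphatic sulfur with two connections, one being H.
The molecule carries 2 separate instances of a thiol (-SH) meeting every constraint; each maps to a distinct set of atoms, giving 2 matches.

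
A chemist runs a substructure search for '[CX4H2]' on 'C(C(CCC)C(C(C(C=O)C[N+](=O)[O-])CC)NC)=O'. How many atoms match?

Check the 19 heavy atoms by environment: 4× C (H2, X4) → match; 4× C (H1, X4) → no; 3× C (H3, X4) → no; 1× N (charge +1, H0, X3) → no; 1× O (charge -1, H0, X1) → no; 3× O (H0, X1) → no; 2× C (H1, X3) → no; 1× N (H1, X3) → no.
That gives 4 matching atoms.

4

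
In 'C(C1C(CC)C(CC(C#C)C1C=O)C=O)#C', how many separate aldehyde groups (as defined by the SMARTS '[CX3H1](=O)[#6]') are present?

[CX3H1](=O)[#6] is the SMARTS for an aldehyde: an sp2 carbon with one H, double-bonded to O and single-bonded to carbon.
The molecule carries 2 separate instances of an aldehyde (-CHO) meeting every constraint; each maps to a distinct set of atoms, giving 2 matches.

2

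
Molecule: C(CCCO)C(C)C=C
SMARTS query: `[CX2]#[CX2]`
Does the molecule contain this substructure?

No

The pattern [CX2]#[CX2] describes a carbon-carbon triple bond — an alkyne.
The closest candidate here is a vinyl group (-CH=CH2), but the C=C is a double bond; both carbons are CX3, not CX2. No other fragment satisfies the full query, so there is no match.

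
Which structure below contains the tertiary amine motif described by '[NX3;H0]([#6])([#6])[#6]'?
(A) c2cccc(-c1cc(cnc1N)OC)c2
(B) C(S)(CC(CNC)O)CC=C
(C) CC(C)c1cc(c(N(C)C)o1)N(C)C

[NX3;H0]([#6])([#6])[#6] describes a trivalent nitrogen with no H, bonded to three carbons (a tertiary amine).
(A) has a primary amino group (-NH2) but the nitrogen has H2, not H0 with three carbons.
(B) has an N-methylamino group (-NHCH3) but the nitrogen still has one H (H1), not H0.
(C) contains a dimethylamino group (-N(CH3)2), which satisfies every atom and bond constraint.
So the answer is (C).

C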